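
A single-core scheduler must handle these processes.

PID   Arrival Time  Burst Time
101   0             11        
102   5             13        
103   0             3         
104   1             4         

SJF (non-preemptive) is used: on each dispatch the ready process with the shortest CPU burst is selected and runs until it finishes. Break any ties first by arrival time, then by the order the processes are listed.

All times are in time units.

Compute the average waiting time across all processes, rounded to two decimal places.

Gantt: | 103 0-3 | 104 3-7 | 101 7-18 | 102 18-31 |
Completion: 101=18  102=31  103=3  104=7
Waiting times: 101=7, 102=13, 103=0, 104=2
Average waiting = (7+13+0+2) / 4 = 22/4 = 5.50

5.50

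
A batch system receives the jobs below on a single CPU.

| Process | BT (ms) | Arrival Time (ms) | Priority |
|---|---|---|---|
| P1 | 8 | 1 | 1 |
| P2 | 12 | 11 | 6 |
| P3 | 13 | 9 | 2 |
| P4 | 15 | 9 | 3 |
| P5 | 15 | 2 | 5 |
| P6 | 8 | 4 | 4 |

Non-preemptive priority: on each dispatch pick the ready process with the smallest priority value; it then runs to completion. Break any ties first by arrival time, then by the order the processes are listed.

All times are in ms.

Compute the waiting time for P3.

0

Schedule: | idle 0-1 | P1 1-9 | P3 9-22 | P4 22-37 | P6 37-45 | P5 45-60 | P2 60-72 |
Completion: P1=9  P2=72  P3=22  P4=37  P5=60  P6=45
Turnaround (C−A): P1=8  P2=61  P3=13  P4=28  P5=58  P6=41
Waiting(P3) = turnaround − burst = 13 − 13 = 0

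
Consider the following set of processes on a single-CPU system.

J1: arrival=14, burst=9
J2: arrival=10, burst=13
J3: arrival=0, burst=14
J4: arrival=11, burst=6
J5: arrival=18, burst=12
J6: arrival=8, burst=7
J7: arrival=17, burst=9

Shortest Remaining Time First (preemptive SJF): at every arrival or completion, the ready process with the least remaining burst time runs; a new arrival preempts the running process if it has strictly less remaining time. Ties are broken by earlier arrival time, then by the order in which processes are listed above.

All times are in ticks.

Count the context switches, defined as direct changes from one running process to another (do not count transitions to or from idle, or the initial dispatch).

6

Gantt: | J3 0-14 | J4 14-20 | J6 20-27 | J1 27-36 | J7 36-45 | J5 45-57 | J2 57-70 |
Completion: J1=36  J2=70  J3=14  J4=20  J5=57  J6=27  J7=45
Turnaround (C−A): J1=22  J2=60  J3=14  J4=9  J5=39  J6=19  J7=28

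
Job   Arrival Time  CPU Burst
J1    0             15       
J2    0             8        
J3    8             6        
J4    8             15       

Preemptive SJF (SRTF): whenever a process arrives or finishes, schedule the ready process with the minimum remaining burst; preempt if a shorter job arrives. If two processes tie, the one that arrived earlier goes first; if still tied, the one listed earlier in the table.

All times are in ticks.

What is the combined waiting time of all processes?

35

Timeline: | J2 0-8 | J3 8-14 | J1 14-29 | J4 29-44 |
Completion: J1=29  J2=8  J3=14  J4=44
Turnaround (C−A): J1=29  J2=8  J3=6  J4=36
Waiting = turnaround − burst: J1=14, J2=0, J3=0, J4=21
Total waiting = 14 + 0 + 0 + 21 = 35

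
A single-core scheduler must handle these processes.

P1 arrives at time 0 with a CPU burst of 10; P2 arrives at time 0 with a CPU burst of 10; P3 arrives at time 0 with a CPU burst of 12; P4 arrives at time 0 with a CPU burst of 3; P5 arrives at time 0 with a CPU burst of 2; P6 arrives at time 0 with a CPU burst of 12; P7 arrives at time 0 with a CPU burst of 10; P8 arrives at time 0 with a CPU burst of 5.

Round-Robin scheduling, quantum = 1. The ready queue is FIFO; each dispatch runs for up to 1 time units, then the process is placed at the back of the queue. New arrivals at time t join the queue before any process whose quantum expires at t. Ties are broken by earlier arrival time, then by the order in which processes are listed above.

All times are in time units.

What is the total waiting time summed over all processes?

Schedule: | P1 0-1 | P2 1-2 | P3 2-3 | P4 3-4 | P5 4-5 | P6 5-6 | P7 6-7 | P8 7-8 | P1 8-9 | P2 9-10 | P3 10-11 | P4 11-12 | P5 12-13 | P6 13-14 | P7 14-15 | P8 15-16 | P1 16-17 | P2 17-18 | P3 18-19 | P4 19-20 | P6 20-21 | P7 21-22 | P8 22-23 | P1 23-24 | P2 24-25 | P3 25-26 | P6 26-27 | P7 27-28 | P8 28-29 | P1 29-30 | P2 30-31 | P3 31-32 | P6 32-33 | P7 33-34 | P8 34-35 | P1 35-36 | P2 36-37 | P3 37-38 | P6 38-39 | P7 39-40 | P1 40-41 | P2 41-42 | P3 42-43 | P6 43-44 | P7 44-45 | P1 45-46 | P2 46-47 | P3 47-48 | P6 48-49 | P7 49-50 | P1 50-51 | P2 51-52 | P3 52-53 | P6 53-54 | P7 54-55 | P1 55-56 | P2 56-57 | P3 57-58 | P6 58-59 | P7 59-60 | P3 60-61 | P6 61-62 | P3 62-63 | P6 63-64 |
Completion: P1=56  P2=57  P3=63  P4=20  P5=13  P6=64  P7=60  P8=35
Turnaround (C−A): P1=56  P2=57  P3=63  P4=20  P5=13  P6=64  P7=60  P8=35
Waiting = turnaround − burst: P1=46, P2=47, P3=51, P4=17, P5=11, P6=52, P7=50, P8=30
Total waiting = 46 + 47 + 51 + 17 + 11 + 52 + 50 + 30 = 304

304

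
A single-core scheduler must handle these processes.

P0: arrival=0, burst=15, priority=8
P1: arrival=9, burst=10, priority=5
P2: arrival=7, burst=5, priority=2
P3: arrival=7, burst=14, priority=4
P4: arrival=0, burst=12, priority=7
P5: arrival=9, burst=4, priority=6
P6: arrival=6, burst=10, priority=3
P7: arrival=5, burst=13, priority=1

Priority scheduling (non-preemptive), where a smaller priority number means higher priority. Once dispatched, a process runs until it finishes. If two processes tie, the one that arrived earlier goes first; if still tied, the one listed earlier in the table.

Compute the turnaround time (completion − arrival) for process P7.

Gantt: | P4 0-12 | P7 12-25 | P2 25-30 | P6 30-40 | P3 40-54 | P1 54-64 | P5 64-68 | P0 68-83 |
Completion: P0=83  P1=64  P2=30  P3=54  P4=12  P5=68  P6=40  P7=25
Turnaround (C−A): P0=83  P1=55  P2=23  P3=47  P4=12  P5=59  P6=34  P7=20
Turnaround(P7) = completion − arrival = 25 − 5 = 20

20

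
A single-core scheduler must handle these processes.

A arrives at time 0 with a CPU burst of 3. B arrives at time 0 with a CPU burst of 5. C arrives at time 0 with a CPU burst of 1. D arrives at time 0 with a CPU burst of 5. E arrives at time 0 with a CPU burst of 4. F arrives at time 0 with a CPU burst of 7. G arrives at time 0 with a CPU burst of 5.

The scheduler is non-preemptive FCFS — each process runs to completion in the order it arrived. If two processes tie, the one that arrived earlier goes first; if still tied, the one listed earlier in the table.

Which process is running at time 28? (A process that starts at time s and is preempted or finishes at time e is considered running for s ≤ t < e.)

G

Timeline: | A 0-3 | B 3-8 | C 8-9 | D 9-14 | E 14-18 | F 18-25 | G 25-30 |
Completion: A=3  B=8  C=9  D=14  E=18  F=25  G=30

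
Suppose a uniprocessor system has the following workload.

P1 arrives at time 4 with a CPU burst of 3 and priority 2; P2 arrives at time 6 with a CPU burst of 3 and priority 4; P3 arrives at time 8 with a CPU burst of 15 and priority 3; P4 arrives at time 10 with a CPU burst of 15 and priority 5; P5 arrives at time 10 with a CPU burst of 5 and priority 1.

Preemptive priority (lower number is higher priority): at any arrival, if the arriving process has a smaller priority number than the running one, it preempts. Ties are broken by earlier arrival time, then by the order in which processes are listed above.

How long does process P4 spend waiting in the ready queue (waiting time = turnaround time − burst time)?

20

Timeline: | idle 0-4 | P1 4-7 | P2 7-8 | P3 8-10 | P5 10-15 | P3 15-28 | P2 28-30 | P4 30-45 |
Completion: P1=7  P2=30  P3=28  P4=45  P5=15
Turnaround (C−A): P1=3  P2=24  P3=20  P4=35  P5=5
Waiting(P4) = turnaround − burst = 35 − 15 = 20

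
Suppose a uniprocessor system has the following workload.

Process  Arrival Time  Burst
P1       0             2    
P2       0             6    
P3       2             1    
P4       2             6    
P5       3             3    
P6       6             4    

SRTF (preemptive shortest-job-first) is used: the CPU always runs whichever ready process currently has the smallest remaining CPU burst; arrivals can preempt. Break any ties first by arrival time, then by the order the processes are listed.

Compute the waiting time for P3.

0

Schedule: | P1 0-2 | P3 2-3 | P5 3-6 | P6 6-10 | P2 10-16 | P4 16-22 |
Completion: P1=2  P2=16  P3=3  P4=22  P5=6  P6=10
Turnaround (C−A): P1=2  P2=16  P3=1  P4=20  P5=3  P6=4
Waiting(P3) = turnaround − burst = 1 − 1 = 0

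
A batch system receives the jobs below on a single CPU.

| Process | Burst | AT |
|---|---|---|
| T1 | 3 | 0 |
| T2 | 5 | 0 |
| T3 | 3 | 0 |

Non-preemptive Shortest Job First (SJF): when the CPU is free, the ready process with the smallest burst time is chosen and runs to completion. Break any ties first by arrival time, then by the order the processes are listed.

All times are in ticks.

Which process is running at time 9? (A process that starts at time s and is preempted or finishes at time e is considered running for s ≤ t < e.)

T2

Gantt: | T1 0-3 | T3 3-6 | T2 6-11 |
Completion: T1=3  T2=11  T3=6
Turnaround (C−A): T1=3  T2=11  T3=6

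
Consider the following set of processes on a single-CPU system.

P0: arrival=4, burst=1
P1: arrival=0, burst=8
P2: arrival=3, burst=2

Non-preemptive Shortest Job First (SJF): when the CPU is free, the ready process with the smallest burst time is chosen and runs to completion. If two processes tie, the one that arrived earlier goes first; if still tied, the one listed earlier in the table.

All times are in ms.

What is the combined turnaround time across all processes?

21

Timeline: | P1 0-8 | P0 8-9 | P2 9-11 |
Completion: P0=9  P1=8  P2=11
Turnaround (C−A): P0=5  P1=8  P2=8
Turnaround = completion − arrival: P0=5, P1=8, P2=8
Total turnaround = 5 + 8 + 8 = 21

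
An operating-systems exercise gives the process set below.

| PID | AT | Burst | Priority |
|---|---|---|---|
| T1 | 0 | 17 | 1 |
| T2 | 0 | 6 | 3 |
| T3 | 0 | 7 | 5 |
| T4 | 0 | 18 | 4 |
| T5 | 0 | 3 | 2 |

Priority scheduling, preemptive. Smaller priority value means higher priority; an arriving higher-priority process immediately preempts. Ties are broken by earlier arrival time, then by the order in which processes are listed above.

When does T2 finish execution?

Gantt: | T1 0-17 | T5 17-20 | T2 20-26 | T4 26-44 | T3 44-51 |
Completion: T1=17  T2=26  T3=51  T4=44  T5=20
Turnaround (C−A): T1=17  T2=26  T3=51  T4=44  T5=20

26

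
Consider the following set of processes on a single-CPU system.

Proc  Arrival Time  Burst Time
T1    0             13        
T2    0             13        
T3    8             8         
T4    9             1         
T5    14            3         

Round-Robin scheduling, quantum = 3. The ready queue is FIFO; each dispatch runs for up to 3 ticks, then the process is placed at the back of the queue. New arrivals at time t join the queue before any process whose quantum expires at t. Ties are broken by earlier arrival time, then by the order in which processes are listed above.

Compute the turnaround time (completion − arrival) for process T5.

Schedule: | T1 0-3 | T2 3-6 | T1 6-9 | T2 9-12 | T3 12-15 | T4 15-16 | T1 16-19 | T2 19-22 | T5 22-25 | T3 25-28 | T1 28-31 | T2 31-34 | T3 34-36 | T1 36-37 | T2 37-38 |
Completion: T1=37  T2=38  T3=36  T4=16  T5=25
Turnaround(T5) = completion − arrival = 25 − 14 = 11

11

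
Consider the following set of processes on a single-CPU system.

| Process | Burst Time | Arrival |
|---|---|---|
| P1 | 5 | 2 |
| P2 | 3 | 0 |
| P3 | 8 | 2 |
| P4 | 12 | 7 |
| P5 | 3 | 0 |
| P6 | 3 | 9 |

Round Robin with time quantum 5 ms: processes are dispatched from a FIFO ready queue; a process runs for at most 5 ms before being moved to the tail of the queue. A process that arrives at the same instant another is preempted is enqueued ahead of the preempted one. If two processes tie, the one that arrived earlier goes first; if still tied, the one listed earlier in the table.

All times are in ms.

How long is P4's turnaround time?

27

Gantt: | P2 0-3 | P5 3-6 | P1 6-11 | P3 11-16 | P4 16-21 | P6 21-24 | P3 24-27 | P4 27-34 |
Completion: P1=11  P2=3  P3=27  P4=34  P5=6  P6=24
Turnaround(P4) = completion − arrival = 34 − 7 = 27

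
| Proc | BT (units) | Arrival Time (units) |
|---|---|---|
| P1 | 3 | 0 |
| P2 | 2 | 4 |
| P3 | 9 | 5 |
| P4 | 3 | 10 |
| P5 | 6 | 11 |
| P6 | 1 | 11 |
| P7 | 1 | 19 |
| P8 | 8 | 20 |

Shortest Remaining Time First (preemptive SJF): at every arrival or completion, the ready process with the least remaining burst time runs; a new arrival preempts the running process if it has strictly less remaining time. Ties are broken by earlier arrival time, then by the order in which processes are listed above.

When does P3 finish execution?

19

Gantt: | P1 0-3 | idle 3-4 | P2 4-6 | P3 6-10 | P4 10-11 | P6 11-12 | P4 12-14 | P3 14-19 | P7 19-20 | P5 20-26 | P8 26-34 |
Completion: P1=3  P2=6  P3=19  P4=14  P5=26  P6=12  P7=20  P8=34
Turnaround (C−A): P1=3  P2=2  P3=14  P4=4  P5=15  P6=1  P7=1  P8=14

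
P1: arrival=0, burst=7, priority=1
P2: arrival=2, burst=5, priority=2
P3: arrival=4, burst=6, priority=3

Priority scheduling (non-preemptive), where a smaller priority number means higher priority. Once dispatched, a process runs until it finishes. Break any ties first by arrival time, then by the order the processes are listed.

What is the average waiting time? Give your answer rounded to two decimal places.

Timeline: | P1 0-7 | P2 7-12 | P3 12-18 |
Completion: P1=7  P2=12  P3=18
Waiting times: P1=0, P2=5, P3=8
Average waiting = (0+5+8) / 3 = 13/3 = 4.33

4.33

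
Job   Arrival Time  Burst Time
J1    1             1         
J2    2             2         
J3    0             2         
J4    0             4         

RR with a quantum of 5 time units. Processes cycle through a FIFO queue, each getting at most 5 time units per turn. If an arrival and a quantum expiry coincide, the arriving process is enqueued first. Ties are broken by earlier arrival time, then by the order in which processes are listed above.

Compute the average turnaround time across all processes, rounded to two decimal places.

Timeline: | J3 0-2 | J4 2-6 | J1 6-7 | J2 7-9 |
Completion: J1=7  J2=9  J3=2  J4=6
Turnaround times: J1=6, J2=7, J3=2, J4=6
Average turnaround = (6+7+2+6) / 4 = 21/4 = 5.25

5.25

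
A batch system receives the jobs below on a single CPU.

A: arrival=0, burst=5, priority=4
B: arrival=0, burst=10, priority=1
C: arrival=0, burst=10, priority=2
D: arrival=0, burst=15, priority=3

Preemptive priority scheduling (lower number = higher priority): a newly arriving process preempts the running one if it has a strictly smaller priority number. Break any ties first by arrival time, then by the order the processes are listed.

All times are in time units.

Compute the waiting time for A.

35

Gantt: | B 0-10 | C 10-20 | D 20-35 | A 35-40 |
Completion: A=40  B=10  C=20  D=35
Turnaround (C−A): A=40  B=10  C=20  D=35
Waiting(A) = turnaround − burst = 40 − 5 = 35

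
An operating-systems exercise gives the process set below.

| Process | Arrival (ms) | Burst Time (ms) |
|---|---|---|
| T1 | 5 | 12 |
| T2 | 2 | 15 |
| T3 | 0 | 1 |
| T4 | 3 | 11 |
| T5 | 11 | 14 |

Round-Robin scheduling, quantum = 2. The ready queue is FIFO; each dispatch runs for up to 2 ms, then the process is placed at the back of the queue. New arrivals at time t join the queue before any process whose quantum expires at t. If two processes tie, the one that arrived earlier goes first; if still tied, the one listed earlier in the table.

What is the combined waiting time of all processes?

Timeline: | T3 0-1 | idle 1-2 | T2 2-4 | T4 4-6 | T2 6-8 | T1 8-10 | T4 10-12 | T2 12-14 | T1 14-16 | T5 16-18 | T4 18-20 | T2 20-22 | T1 22-24 | T5 24-26 | T4 26-28 | T2 28-30 | T1 30-32 | T5 32-34 | T4 34-36 | T2 36-38 | T1 38-40 | T5 40-42 | T4 42-43 | T2 43-45 | T1 45-47 | T5 47-49 | T2 49-50 | T5 50-54 |
Completion: T1=47  T2=50  T3=1  T4=43  T5=54
Turnaround (C−A): T1=42  T2=48  T3=1  T4=40  T5=43
Waiting = turnaround − burst: T1=30, T2=33, T3=0, T4=29, T5=29
Total waiting = 30 + 33 + 0 + 29 + 29 = 121

121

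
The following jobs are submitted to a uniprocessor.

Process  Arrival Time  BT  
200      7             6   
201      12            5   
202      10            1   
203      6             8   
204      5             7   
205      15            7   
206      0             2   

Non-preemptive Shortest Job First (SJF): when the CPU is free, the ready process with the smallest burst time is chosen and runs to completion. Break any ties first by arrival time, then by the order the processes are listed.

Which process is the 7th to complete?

203

Schedule: | 206 0-2 | idle 2-5 | 204 5-12 | 202 12-13 | 201 13-18 | 200 18-24 | 205 24-31 | 203 31-39 |
Completion: 200=24  201=18  202=13  203=39  204=12  205=31  206=2
Turnaround (C−A): 200=17  201=6  202=3  203=33  204=7  205=16  206=2
Finish order: 206 → 204 → 202 → 201 → 200 → 205 → 203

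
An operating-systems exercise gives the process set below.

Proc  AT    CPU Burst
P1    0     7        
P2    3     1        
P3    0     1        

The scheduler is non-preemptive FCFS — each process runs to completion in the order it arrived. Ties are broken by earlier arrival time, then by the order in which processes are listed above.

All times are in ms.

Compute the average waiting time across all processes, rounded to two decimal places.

Gantt: | P1 0-7 | P3 7-8 | P2 8-9 |
Completion: P1=7  P2=9  P3=8
Turnaround (C−A): P1=7  P2=6  P3=8
Waiting times: P1=0, P2=5, P3=7
Average waiting = (0+5+7) / 3 = 12/3 = 4.00

4.00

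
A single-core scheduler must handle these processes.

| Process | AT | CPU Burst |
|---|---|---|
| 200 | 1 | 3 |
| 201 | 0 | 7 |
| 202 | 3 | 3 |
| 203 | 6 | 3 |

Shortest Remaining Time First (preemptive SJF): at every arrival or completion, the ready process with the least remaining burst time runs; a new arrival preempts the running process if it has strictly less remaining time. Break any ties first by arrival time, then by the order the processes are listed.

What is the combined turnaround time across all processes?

27

Gantt: | 201 0-1 | 200 1-4 | 202 4-7 | 203 7-10 | 201 10-16 |
Completion: 200=4  201=16  202=7  203=10
Turnaround (C−A): 200=3  201=16  202=4  203=4
Turnaround = completion − arrival: 200=3, 201=16, 202=4, 203=4
Total turnaround = 3 + 16 + 4 + 4 = 27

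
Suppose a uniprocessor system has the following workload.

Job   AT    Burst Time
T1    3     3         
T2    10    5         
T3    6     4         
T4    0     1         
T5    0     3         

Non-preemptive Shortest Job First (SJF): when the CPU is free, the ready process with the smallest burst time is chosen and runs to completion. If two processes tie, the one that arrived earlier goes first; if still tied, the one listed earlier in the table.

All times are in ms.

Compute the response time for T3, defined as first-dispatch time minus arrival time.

Timeline: | T4 0-1 | T5 1-4 | T1 4-7 | T3 7-11 | T2 11-16 |
Completion: T1=7  T2=16  T3=11  T4=1  T5=4
Response(T3) = first start − arrival = 7 − 6 = 1

1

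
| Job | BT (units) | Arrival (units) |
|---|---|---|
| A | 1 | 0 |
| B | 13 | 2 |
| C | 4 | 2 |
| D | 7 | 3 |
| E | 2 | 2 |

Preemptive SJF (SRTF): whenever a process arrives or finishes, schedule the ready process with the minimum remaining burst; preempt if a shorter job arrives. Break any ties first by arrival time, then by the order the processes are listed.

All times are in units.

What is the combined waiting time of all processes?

20

Schedule: | A 0-1 | idle 1-2 | E 2-4 | C 4-8 | D 8-15 | B 15-28 |
Completion: A=1  B=28  C=8  D=15  E=4
Waiting = turnaround − burst: A=0, B=13, C=2, D=5, E=0
Total waiting = 0 + 13 + 2 + 5 + 0 = 20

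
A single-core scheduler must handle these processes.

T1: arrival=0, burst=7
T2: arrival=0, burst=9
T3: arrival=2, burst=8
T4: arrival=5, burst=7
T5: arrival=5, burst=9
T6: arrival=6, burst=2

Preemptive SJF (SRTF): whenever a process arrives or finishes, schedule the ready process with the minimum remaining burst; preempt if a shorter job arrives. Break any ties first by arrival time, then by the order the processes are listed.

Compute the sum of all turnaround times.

113

Gantt: | T1 0-7 | T6 7-9 | T4 9-16 | T3 16-24 | T2 24-33 | T5 33-42 |
Completion: T1=7  T2=33  T3=24  T4=16  T5=42  T6=9
Turnaround = completion − arrival: T1=7, T2=33, T3=22, T4=11, T5=37, T6=3
Total turnaround = 7 + 33 + 22 + 11 + 37 + 3 = 113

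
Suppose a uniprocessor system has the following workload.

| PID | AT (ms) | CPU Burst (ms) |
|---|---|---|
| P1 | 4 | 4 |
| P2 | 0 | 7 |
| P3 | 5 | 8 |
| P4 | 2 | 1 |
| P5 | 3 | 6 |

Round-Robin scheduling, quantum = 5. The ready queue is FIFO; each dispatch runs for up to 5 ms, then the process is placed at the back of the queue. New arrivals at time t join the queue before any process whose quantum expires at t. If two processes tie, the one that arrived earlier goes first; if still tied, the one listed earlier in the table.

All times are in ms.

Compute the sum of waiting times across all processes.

Gantt: | P2 0-5 | P4 5-6 | P5 6-11 | P1 11-15 | P3 15-20 | P2 20-22 | P5 22-23 | P3 23-26 |
Completion: P1=15  P2=22  P3=26  P4=6  P5=23
Turnaround (C−A): P1=11  P2=22  P3=21  P4=4  P5=20
Waiting = turnaround − burst: P1=7, P2=15, P3=13, P4=3, P5=14
Total waiting = 7 + 15 + 13 + 3 + 14 = 52

52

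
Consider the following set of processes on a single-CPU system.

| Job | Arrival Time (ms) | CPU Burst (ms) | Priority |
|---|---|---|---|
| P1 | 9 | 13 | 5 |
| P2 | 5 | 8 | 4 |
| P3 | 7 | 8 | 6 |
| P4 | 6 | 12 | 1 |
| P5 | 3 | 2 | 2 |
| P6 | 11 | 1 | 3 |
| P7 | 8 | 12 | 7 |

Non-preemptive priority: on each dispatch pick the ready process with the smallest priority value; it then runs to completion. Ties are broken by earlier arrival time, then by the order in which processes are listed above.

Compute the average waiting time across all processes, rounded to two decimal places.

Timeline: | idle 0-3 | P5 3-5 | P2 5-13 | P4 13-25 | P6 25-26 | P1 26-39 | P3 39-47 | P7 47-59 |
Completion: P1=39  P2=13  P3=47  P4=25  P5=5  P6=26  P7=59
Waiting times: P1=17, P2=0, P3=32, P4=7, P5=0, P6=14, P7=39
Average waiting = (17+0+32+7+0+14+39) / 7 = 109/7 = 15.57

15.57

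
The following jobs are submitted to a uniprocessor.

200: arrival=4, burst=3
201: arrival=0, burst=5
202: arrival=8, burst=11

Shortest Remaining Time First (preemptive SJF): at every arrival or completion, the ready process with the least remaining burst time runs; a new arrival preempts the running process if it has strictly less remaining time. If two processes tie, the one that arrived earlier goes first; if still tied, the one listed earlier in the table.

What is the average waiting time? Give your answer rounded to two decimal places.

0.33

Gantt: | 201 0-5 | 200 5-8 | 202 8-19 |
Completion: 200=8  201=5  202=19
Turnaround (C−A): 200=4  201=5  202=11
Waiting times: 200=1, 201=0, 202=0
Average waiting = (1+0+0) / 3 = 1/3 = 0.33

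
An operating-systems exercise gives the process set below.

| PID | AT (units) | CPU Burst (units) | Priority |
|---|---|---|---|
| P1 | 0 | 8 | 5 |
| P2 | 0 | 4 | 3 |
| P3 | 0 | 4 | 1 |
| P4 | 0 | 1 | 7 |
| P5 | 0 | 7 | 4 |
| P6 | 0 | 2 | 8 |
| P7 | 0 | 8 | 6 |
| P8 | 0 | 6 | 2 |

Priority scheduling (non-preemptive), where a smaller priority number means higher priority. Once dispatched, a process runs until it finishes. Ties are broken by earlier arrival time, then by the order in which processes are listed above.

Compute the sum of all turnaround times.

193

Schedule: | P3 0-4 | P8 4-10 | P2 10-14 | P5 14-21 | P1 21-29 | P7 29-37 | P4 37-38 | P6 38-40 |
Completion: P1=29  P2=14  P3=4  P4=38  P5=21  P6=40  P7=37  P8=10
Turnaround (C−A): P1=29  P2=14  P3=4  P4=38  P5=21  P6=40  P7=37  P8=10
Turnaround = completion − arrival: P1=29, P2=14, P3=4, P4=38, P5=21, P6=40, P7=37, P8=10
Total turnaround = 29 + 14 + 4 + 38 + 21 + 40 + 37 + 10 = 193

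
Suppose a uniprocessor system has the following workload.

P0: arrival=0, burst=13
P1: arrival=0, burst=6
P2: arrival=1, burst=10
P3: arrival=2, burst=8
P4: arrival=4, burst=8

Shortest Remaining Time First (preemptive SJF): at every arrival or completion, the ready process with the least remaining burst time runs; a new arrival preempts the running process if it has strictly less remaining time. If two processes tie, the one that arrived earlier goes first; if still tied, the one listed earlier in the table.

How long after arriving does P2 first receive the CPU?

Timeline: | P1 0-6 | P3 6-14 | P4 14-22 | P2 22-32 | P0 32-45 |
Completion: P0=45  P1=6  P2=32  P3=14  P4=22
Response(P2) = first start − arrival = 22 − 1 = 21

21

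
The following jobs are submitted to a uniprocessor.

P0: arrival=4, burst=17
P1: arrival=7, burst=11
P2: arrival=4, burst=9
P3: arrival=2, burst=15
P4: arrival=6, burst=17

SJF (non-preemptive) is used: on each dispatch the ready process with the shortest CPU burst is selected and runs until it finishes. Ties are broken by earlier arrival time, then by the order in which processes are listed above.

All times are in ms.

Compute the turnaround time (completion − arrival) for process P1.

Gantt: | idle 0-2 | P3 2-17 | P2 17-26 | P1 26-37 | P0 37-54 | P4 54-71 |
Completion: P0=54  P1=37  P2=26  P3=17  P4=71
Turnaround(P1) = completion − arrival = 37 − 7 = 30

30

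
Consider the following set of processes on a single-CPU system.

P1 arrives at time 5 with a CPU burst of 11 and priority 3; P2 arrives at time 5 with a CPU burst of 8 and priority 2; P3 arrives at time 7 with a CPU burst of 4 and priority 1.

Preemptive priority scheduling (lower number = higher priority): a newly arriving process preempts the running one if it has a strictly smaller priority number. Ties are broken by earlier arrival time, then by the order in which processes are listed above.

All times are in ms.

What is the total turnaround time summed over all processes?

Timeline: | idle 0-5 | P2 5-7 | P3 7-11 | P2 11-17 | P1 17-28 |
Completion: P1=28  P2=17  P3=11
Turnaround (C−A): P1=23  P2=12  P3=4
Turnaround = completion − arrival: P1=23, P2=12, P3=4
Total turnaround = 23 + 12 + 4 = 39

39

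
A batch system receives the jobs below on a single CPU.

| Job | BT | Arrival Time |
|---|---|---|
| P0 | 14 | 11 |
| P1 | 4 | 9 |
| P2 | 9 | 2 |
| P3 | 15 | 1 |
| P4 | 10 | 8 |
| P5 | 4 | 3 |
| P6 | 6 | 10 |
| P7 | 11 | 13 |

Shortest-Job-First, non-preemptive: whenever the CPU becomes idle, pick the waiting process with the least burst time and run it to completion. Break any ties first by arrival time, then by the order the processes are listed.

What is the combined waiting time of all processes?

182

Schedule: | idle 0-1 | P3 1-16 | P5 16-20 | P1 20-24 | P6 24-30 | P2 30-39 | P4 39-49 | P7 49-60 | P0 60-74 |
Completion: P0=74  P1=24  P2=39  P3=16  P4=49  P5=20  P6=30  P7=60
Turnaround (C−A): P0=63  P1=15  P2=37  P3=15  P4=41  P5=17  P6=20  P7=47
Waiting = turnaround − burst: P0=49, P1=11, P2=28, P3=0, P4=31, P5=13, P6=14, P7=36
Total waiting = 49 + 11 + 28 + 0 + 31 + 13 + 14 + 36 = 182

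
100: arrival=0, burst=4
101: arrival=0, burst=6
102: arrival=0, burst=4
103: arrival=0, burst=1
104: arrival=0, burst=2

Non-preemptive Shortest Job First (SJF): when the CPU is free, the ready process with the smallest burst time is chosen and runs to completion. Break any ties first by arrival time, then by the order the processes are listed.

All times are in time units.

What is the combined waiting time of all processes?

22

Timeline: | 103 0-1 | 104 1-3 | 100 3-7 | 102 7-11 | 101 11-17 |
Completion: 100=7  101=17  102=11  103=1  104=3
Turnaround (C−A): 100=7  101=17  102=11  103=1  104=3
Waiting = turnaround − burst: 100=3, 101=11, 102=7, 103=0, 104=1
Total waiting = 3 + 11 + 7 + 0 + 1 = 22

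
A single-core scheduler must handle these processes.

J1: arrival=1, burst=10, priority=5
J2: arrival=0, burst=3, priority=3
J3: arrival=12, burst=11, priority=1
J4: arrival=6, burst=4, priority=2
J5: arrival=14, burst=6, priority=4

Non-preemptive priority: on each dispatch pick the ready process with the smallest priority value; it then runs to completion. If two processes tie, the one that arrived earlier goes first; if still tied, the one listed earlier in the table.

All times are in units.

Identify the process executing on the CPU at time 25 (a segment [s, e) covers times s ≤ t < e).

J4

Schedule: | J2 0-3 | J1 3-13 | J3 13-24 | J4 24-28 | J5 28-34 |
Completion: J1=13  J2=3  J3=24  J4=28  J5=34
Turnaround (C−A): J1=12  J2=3  J3=12  J4=22  J5=20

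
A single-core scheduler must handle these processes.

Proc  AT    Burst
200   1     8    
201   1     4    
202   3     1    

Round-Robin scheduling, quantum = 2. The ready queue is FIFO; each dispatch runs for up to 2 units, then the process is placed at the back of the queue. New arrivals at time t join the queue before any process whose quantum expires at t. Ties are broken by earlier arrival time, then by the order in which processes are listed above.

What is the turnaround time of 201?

Gantt: | idle 0-1 | 200 1-3 | 201 3-5 | 202 5-6 | 200 6-8 | 201 8-10 | 200 10-14 |
Completion: 200=14  201=10  202=6
Turnaround (C−A): 200=13  201=9  202=3
Turnaround(201) = completion − arrival = 10 − 1 = 9

9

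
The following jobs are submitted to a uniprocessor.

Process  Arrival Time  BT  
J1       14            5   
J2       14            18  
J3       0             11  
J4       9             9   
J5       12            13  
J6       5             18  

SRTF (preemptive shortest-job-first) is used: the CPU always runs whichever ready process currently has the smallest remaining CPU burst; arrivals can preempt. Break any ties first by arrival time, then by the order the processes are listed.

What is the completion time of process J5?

Timeline: | J3 0-11 | J4 11-14 | J1 14-19 | J4 19-25 | J5 25-38 | J6 38-56 | J2 56-74 |
Completion: J1=19  J2=74  J3=11  J4=25  J5=38  J6=56
Turnaround (C−A): J1=5  J2=60  J3=11  J4=16  J5=26  J6=51

38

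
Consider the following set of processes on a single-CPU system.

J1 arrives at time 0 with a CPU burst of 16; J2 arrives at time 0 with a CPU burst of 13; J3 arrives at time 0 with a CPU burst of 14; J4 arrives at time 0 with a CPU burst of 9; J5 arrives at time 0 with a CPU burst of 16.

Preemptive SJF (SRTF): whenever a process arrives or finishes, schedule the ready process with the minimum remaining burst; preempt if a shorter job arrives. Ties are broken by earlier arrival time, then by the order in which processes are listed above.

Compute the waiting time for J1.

Timeline: | J4 0-9 | J2 9-22 | J3 22-36 | J1 36-52 | J5 52-68 |
Completion: J1=52  J2=22  J3=36  J4=9  J5=68
Turnaround (C−A): J1=52  J2=22  J3=36  J4=9  J5=68
Waiting(J1) = turnaround − burst = 52 − 16 = 36

36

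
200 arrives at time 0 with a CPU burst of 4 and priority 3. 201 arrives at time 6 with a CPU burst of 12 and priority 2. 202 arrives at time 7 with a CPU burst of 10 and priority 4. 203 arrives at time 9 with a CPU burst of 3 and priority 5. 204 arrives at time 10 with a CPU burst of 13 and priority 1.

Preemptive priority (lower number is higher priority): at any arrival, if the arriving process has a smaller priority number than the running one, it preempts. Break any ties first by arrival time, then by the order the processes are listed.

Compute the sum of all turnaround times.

111

Timeline: | 200 0-4 | idle 4-6 | 201 6-10 | 204 10-23 | 201 23-31 | 202 31-41 | 203 41-44 |
Completion: 200=4  201=31  202=41  203=44  204=23
Turnaround = completion − arrival: 200=4, 201=25, 202=34, 203=35, 204=13
Total turnaround = 4 + 25 + 34 + 35 + 13 = 111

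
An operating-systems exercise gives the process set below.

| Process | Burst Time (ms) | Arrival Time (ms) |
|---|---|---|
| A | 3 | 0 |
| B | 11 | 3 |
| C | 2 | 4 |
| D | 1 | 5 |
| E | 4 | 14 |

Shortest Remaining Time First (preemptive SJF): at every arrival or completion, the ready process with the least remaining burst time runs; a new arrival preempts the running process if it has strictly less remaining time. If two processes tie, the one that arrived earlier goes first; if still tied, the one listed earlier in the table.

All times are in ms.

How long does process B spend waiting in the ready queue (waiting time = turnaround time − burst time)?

3

Gantt: | A 0-3 | B 3-4 | C 4-6 | D 6-7 | B 7-17 | E 17-21 |
Completion: A=3  B=17  C=6  D=7  E=21
Turnaround (C−A): A=3  B=14  C=2  D=2  E=7
Waiting(B) = turnaround − burst = 14 − 11 = 3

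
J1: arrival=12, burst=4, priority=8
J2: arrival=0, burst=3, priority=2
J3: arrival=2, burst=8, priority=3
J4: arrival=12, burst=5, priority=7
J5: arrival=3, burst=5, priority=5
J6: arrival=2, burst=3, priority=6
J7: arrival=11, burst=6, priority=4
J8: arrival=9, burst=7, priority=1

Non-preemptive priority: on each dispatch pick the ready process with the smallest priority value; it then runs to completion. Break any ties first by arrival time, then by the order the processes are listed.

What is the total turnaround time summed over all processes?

Gantt: | J2 0-3 | J3 3-11 | J8 11-18 | J7 18-24 | J5 24-29 | J6 29-32 | J4 32-37 | J1 37-41 |
Completion: J1=41  J2=3  J3=11  J4=37  J5=29  J6=32  J7=24  J8=18
Turnaround = completion − arrival: J1=29, J2=3, J3=9, J4=25, J5=26, J6=30, J7=13, J8=9
Total turnaround = 29 + 3 + 9 + 25 + 26 + 30 + 13 + 9 = 144

144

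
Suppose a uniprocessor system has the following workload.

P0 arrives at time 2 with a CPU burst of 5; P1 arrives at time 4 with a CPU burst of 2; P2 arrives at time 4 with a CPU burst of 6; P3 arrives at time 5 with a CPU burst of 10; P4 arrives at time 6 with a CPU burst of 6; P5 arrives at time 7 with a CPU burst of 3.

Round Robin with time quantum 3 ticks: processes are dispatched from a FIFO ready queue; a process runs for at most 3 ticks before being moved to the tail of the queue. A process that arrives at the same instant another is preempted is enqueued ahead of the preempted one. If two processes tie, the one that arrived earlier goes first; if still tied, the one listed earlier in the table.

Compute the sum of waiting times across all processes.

71

Timeline: | idle 0-2 | P0 2-5 | P1 5-7 | P2 7-10 | P3 10-13 | P0 13-15 | P4 15-18 | P5 18-21 | P2 21-24 | P3 24-27 | P4 27-30 | P3 30-34 |
Completion: P0=15  P1=7  P2=24  P3=34  P4=30  P5=21
Turnaround (C−A): P0=13  P1=3  P2=20  P3=29  P4=24  P5=14
Waiting = turnaround − burst: P0=8, P1=1, P2=14, P3=19, P4=18, P5=11
Total waiting = 8 + 1 + 14 + 19 + 18 + 11 = 71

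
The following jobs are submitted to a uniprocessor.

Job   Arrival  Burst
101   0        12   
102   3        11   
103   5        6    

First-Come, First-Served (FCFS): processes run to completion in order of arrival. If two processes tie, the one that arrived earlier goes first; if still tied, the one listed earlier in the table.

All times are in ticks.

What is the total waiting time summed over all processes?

27

Schedule: | 101 0-12 | 102 12-23 | 103 23-29 |
Completion: 101=12  102=23  103=29
Turnaround (C−A): 101=12  102=20  103=24
Waiting = turnaround − burst: 101=0, 102=9, 103=18
Total waiting = 0 + 9 + 18 = 27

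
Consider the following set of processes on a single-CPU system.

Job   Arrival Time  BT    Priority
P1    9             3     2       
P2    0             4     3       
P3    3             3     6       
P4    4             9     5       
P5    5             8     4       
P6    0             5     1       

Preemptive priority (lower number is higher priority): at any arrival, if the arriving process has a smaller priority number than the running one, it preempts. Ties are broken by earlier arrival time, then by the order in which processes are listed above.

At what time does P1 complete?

12

Gantt: | P6 0-5 | P2 5-9 | P1 9-12 | P5 12-20 | P4 20-29 | P3 29-32 |
Completion: P1=12  P2=9  P3=32  P4=29  P5=20  P6=5
Turnaround (C−A): P1=3  P2=9  P3=29  P4=25  P5=15  P6=5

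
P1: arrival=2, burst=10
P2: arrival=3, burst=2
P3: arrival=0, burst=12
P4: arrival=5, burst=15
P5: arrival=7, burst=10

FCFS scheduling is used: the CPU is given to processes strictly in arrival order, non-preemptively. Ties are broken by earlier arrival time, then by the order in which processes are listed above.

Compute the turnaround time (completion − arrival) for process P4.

Timeline: | P3 0-12 | P1 12-22 | P2 22-24 | P4 24-39 | P5 39-49 |
Completion: P1=22  P2=24  P3=12  P4=39  P5=49
Turnaround(P4) = completion − arrival = 39 − 5 = 34

34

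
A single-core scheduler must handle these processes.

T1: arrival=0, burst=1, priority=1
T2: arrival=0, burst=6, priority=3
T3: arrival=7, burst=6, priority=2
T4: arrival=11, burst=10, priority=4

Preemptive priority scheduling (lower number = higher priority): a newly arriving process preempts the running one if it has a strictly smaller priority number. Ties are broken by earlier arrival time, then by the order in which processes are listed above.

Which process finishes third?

T3

Gantt: | T1 0-1 | T2 1-7 | T3 7-13 | T4 13-23 |
Completion: T1=1  T2=7  T3=13  T4=23
Finish order: T1 → T2 → T3 → T4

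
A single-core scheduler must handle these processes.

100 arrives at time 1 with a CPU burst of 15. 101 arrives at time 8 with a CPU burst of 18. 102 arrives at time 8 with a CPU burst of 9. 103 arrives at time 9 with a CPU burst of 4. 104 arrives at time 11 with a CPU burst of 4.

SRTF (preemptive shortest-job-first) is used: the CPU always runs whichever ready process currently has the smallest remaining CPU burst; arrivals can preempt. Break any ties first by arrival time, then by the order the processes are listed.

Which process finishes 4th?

102

Gantt: | idle 0-1 | 100 1-9 | 103 9-13 | 104 13-17 | 100 17-24 | 102 24-33 | 101 33-51 |
Completion: 100=24  101=51  102=33  103=13  104=17
Turnaround (C−A): 100=23  101=43  102=25  103=4  104=6
Finish order: 103 → 104 → 100 → 102 → 101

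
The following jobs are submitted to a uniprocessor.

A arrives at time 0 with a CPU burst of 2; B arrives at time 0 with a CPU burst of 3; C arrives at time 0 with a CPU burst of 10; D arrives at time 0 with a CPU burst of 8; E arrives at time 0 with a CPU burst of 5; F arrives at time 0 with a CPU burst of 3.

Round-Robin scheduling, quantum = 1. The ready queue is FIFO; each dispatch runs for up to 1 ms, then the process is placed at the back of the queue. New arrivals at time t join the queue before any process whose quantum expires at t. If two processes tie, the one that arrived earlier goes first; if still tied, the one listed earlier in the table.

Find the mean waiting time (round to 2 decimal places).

Schedule: | A 0-1 | B 1-2 | C 2-3 | D 3-4 | E 4-5 | F 5-6 | A 6-7 | B 7-8 | C 8-9 | D 9-10 | E 10-11 | F 11-12 | B 12-13 | C 13-14 | D 14-15 | E 15-16 | F 16-17 | C 17-18 | D 18-19 | E 19-20 | C 20-21 | D 21-22 | E 22-23 | C 23-24 | D 24-25 | C 25-26 | D 26-27 | C 27-28 | D 28-29 | C 29-31 |
Completion: A=7  B=13  C=31  D=29  E=23  F=17
Waiting times: A=5, B=10, C=21, D=21, E=18, F=14
Average waiting = (5+10+21+21+18+14) / 6 = 89/6 = 14.83

14.83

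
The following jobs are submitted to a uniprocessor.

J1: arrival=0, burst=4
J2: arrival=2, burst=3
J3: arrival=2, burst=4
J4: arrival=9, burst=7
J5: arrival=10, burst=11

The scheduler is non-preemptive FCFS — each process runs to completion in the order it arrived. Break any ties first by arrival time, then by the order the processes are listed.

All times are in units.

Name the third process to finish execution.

Timeline: | J1 0-4 | J2 4-7 | J3 7-11 | J4 11-18 | J5 18-29 |
Completion: J1=4  J2=7  J3=11  J4=18  J5=29
Finish order: J1 → J2 → J3 → J4 → J5

J3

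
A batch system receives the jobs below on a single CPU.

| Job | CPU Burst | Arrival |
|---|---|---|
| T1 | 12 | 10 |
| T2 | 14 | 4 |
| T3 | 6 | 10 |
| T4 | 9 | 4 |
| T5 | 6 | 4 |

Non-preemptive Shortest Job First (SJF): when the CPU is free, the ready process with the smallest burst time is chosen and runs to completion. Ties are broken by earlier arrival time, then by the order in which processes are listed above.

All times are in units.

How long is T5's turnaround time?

6

Schedule: | idle 0-4 | T5 4-10 | T3 10-16 | T4 16-25 | T1 25-37 | T2 37-51 |
Completion: T1=37  T2=51  T3=16  T4=25  T5=10
Turnaround (C−A): T1=27  T2=47  T3=6  T4=21  T5=6
Turnaround(T5) = completion − arrival = 10 − 4 = 6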